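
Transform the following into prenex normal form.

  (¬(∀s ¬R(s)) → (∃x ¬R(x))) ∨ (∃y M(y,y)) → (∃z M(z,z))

∃s ∀x ∀y ∃z (R(s) ∧ R(x) ∧ ¬M(y,y) ∨ M(z,z))

Eliminate → and ↔ using ¬ and ∨.
  ¬(¬¬(∀s ¬R(s)) ∨ (∃x ¬R(x)) ∨ (∃y M(y,y))) ∨ (∃z M(z,z))
Push ¬ through the quantifiers and connectives to reach negation normal form:
  (∃s R(s)) ∧ (∀x R(x)) ∧ (∀y ¬M(y,y)) ∨ (∃z M(z,z))
Finally move all quantifiers to the prefix:
  ∃s ∀x ∀y ∃z (R(s) ∧ R(x) ∧ ¬M(y,y) ∨ M(z,z))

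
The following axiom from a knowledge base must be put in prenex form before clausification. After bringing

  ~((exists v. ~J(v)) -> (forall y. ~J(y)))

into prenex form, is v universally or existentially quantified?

existential

Rewrite implications/biconditionals: A → B as ¬A ∨ B.
  ~(~(exists v. ~J(v)) | (forall y. ~J(y)))
Move each ¬ inward, flipping quantifiers it crosses:
  (exists v. ~J(v)) & (exists y. J(y))
All bound variables are already distinct, so no renaming is needed.
Pull the quantifiers to the front (each side's bound variable is not free in the other side):
  exists v. exists y. (~J(v) & J(y))
The quantifier exists v sits under an even number of negations (counting the antecedent side of each →), so it remains existential.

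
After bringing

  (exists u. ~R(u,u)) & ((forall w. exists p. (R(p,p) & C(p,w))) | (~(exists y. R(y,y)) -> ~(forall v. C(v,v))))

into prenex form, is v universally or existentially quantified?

Rewrite implications/biconditionals: A → B as ¬A ∨ B.
  (exists u. ~R(u,u)) & ((forall w. exists p. (R(p,p) & C(p,w))) | ~~(exists y. R(y,y)) | ~(forall v. C(v,v)))
Drive negations inward (¬∀x A ≡ ∃x ¬A, ¬∃x A ≡ ∀x ¬A, De Morgan for ∧/∨):
  (exists u. ~R(u,u)) & ((forall w. exists p. (R(p,p) & C(p,w))) | (exists y. R(y,y)) | (exists v. ~C(v,v)))
Extract every quantifier outward, since the variables are now distinct and don't occur free across branches:
  exists u. forall w. exists p. exists y. exists v. (~R(u,u) & (R(p,p) & C(p,w) | R(y,y) | ~C(v,v)))
The quantifier forall v sits under an odd number of negations (counting the antecedent side of each →), so it flips to exists v.

existential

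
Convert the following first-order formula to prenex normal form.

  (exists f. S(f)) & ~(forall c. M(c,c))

Drive negations inward (¬∀x A ≡ ∃x ¬A, ¬∃x A ≡ ∀x ¬A, De Morgan for ∧/∨):
  (exists f. S(f)) & (exists c. ~M(c,c))
All bound variables are already distinct, so no renaming is needed.
Pull the quantifiers to the front (each side's bound variable is not free in the other side):
  exists f. exists c. (S(f) & ~M(c,c))

exists f. exists c. (S(f) & ~M(c,c))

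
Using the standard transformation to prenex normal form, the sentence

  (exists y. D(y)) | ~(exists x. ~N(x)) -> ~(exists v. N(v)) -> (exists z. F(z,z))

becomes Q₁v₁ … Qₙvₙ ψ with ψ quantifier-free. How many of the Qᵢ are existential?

First replace A → B with ¬A ∨ B.
  ~((exists y. D(y)) | ~(exists x. ~N(x))) | ~~(exists v. N(v)) | (exists z. F(z,z))
Move each ¬ inward, flipping quantifiers it crosses:
  (forall y. ~D(y)) & (exists x. ~N(x)) | (exists v. N(v)) | (exists z. F(z,z))
All bound variables are already distinct, so no renaming is needed.
Finally move all quantifiers to the prefix:
  forall y. exists x. exists v. exists z. (~D(y) & ~N(x) | N(v) | F(z,z))
The prefix is forall y exists x exists v exists z: 1 universal, 3 existential.

3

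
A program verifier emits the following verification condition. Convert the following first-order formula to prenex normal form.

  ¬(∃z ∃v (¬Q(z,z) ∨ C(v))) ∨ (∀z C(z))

Push ¬ through the quantifiers and connectives to reach negation normal form:
  (∀z ∀v (Q(z,z) ∧ ¬C(v))) ∨ (∀z C(z))
Give each quantifier a distinct variable: z↦v1.
  (∀z ∀v (Q(z,z) ∧ ¬C(v))) ∨ (∀v1 C(v1))
Pull the quantifiers to the front (each side's bound variable is not free in the other side):
  ∀z ∀v ∀v1 (Q(z,z) ∧ ¬C(v) ∨ C(v1))

∀z ∀v ∀v1 (Q(z,z) ∧ ¬C(v) ∨ C(v1))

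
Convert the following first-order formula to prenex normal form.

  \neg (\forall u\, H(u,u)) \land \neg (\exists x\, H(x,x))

Push ¬ through the quantifiers and connectives to reach negation normal form:
  (\exists u\, \neg H(u,u)) \land (\forall x\, \neg H(x,x))
Pull the quantifiers to the front (each side's bound variable is not free in the other side):
  \exists u\, \forall x\, (\neg H(u,u) \land \neg H(x,x))

\exists u\, \forall x\, (\neg H(u,u) \land \neg H(x,x))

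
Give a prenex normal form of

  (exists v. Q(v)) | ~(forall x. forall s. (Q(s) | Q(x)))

Push ¬ through the quantifiers and connectives to reach negation normal form:
  (exists v. Q(v)) | (exists x. exists s. (~Q(s) & ~Q(x)))
Pull the quantifiers to the front (each side's bound variable is not free in the other side):
  exists v. exists x. exists s. (Q(v) | ~Q(s) & ~Q(x))

exists v. exists x. exists s. (Q(v) | ~Q(s) & ~Q(x))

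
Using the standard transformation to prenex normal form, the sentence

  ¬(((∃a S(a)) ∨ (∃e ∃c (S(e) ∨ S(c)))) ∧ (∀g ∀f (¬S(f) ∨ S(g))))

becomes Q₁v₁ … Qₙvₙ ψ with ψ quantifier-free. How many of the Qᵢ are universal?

3

Push ¬ through the quantifiers and connectives to reach negation normal form:
  (∀a ¬S(a)) ∧ (∀e ∀c (¬S(e) ∧ ¬S(c))) ∨ (∃g ∃f (S(f) ∧ ¬S(g)))
All bound variables are already distinct, so no renaming is needed.
Finally move all quantifiers to the prefix:
  ∀a ∀e ∀c ∃g ∃f (¬S(a) ∧ ¬S(e) ∧ ¬S(c) ∨ S(f) ∧ ¬S(g))
The prefix is ∀a ∀e ∀c ∃g ∃f: 3 universal, 2 existential.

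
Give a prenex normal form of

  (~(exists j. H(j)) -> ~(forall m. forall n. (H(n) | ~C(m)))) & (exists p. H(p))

exists j. exists m. exists n. exists p. ((H(j) | ~H(n) & C(m)) & H(p))

Rewrite implications/biconditionals: A → B as ¬A ∨ B.
  (~~(exists j. H(j)) | ~(forall m. forall n. (H(n) | ~C(m)))) & (exists p. H(p))
Move each ¬ inward, flipping quantifiers it crosses:
  ((exists j. H(j)) | (exists m. exists n. (~H(n) & C(m)))) & (exists p. H(p))
All bound variables are already distinct, so no renaming is needed.
Extract every quantifier outward, since the variables are now distinct and don't occur free across branches:
  exists j. exists m. exists n. exists p. ((H(j) | ~H(n) & C(m)) & H(p))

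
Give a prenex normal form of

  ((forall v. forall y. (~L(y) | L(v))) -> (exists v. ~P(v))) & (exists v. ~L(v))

Rewrite implications/biconditionals: A → B as ¬A ∨ B.
  (~(forall v. forall y. (~L(y) | L(v))) | (exists v. ~P(v))) & (exists v. ~L(v))
Move each ¬ inward, flipping quantifiers it crosses:
  ((exists v. exists y. (L(y) & ~L(v))) | (exists v. ~P(v))) & (exists v. ~L(v))
Give each quantifier a distinct variable: v↦b, v↦p.
  ((exists v. exists y. (L(y) & ~L(v))) | (exists b. ~P(b))) & (exists p. ~L(p))
Finally move all quantifiers to the prefix:
  exists v. exists y. exists b. exists p. ((L(y) & ~L(v) | ~P(b)) & ~L(p))

exists v. exists y. exists b. exists p. ((L(y) & ~L(v) | ~P(b)) & ~L(p))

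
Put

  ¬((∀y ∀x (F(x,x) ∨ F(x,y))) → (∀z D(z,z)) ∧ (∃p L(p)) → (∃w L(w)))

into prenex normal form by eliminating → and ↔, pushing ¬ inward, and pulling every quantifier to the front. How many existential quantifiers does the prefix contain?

1

First replace A → B with ¬A ∨ B.
  ¬(¬(∀y ∀x (F(x,x) ∨ F(x,y))) ∨ ¬((∀z D(z,z)) ∧ (∃p L(p))) ∨ (∃w L(w)))
Push ¬ through the quantifiers and connectives to reach negation normal form:
  (∀y ∀x (F(x,x) ∨ F(x,y))) ∧ (∀z D(z,z)) ∧ (∃p L(p)) ∧ (∀w ¬L(w))
All bound variables are already distinct, so no renaming is needed.
Pull the quantifiers to the front (each side's bound variable is not free in the other side):
  ∀y ∀x ∀z ∃p ∀w ((F(x,x) ∨ F(x,y)) ∧ D(z,z) ∧ L(p) ∧ ¬L(w))
The prefix is ∀y ∀x ∀z ∃p ∀w: 4 universal, 1 existential.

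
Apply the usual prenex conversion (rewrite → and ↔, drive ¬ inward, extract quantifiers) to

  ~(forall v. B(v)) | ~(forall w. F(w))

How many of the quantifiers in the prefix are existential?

2

Move each ¬ inward, flipping quantifiers it crosses:
  (exists v. ~B(v)) | (exists w. ~F(w))
All bound variables are already distinct, so no renaming is needed.
Finally move all quantifiers to the prefix:
  exists v. exists w. (~B(v) | ~F(w))
The prefix is exists v exists w: 0 universal, 2 existential.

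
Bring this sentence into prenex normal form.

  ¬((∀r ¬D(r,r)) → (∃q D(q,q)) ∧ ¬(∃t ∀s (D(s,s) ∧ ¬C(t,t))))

∀r ∀q ∃t ∀s (¬D(r,r) ∧ (¬D(q,q) ∨ D(s,s) ∧ ¬C(t,t)))

Rewrite implications/biconditionals: A → B as ¬A ∨ B.
  ¬(¬(∀r ¬D(r,r)) ∨ (∃q D(q,q)) ∧ ¬(∃t ∀s (D(s,s) ∧ ¬C(t,t))))
Drive negations inward (¬∀x A ≡ ∃x ¬A, ¬∃x A ≡ ∀x ¬A, De Morgan for ∧/∨):
  (∀r ¬D(r,r)) ∧ ((∀q ¬D(q,q)) ∨ (∃t ∀s (D(s,s) ∧ ¬C(t,t))))
Extract every quantifier outward, since the variables are now distinct and don't occur free across branches:
  ∀r ∀q ∃t ∀s (¬D(r,r) ∧ (¬D(q,q) ∨ D(s,s) ∧ ¬C(t,t)))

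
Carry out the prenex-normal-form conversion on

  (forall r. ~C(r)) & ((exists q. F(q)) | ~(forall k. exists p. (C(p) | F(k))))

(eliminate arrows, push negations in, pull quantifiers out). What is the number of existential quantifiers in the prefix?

Push ¬ through the quantifiers and connectives to reach negation normal form:
  (forall r. ~C(r)) & ((exists q. F(q)) | (exists k. forall p. (~C(p) & ~F(k))))
All bound variables are already distinct, so no renaming is needed.
Extract every quantifier outward, since the variables are now distinct and don't occur free across branches:
  forall r. exists q. exists k. forall p. (~C(r) & (F(q) | ~C(p) & ~F(k)))
The prefix is forall r exists q exists k forall p: 2 universal, 2 existential.

2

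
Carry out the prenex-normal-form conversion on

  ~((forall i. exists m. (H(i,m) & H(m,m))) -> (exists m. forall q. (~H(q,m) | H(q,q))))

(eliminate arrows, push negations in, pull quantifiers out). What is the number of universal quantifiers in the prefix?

2

Eliminate → and ↔ using ¬ and ∨.
  ~(~(forall i. exists m. (H(i,m) & H(m,m))) | (exists m. forall q. (~H(q,m) | H(q,q))))
Drive negations inward (¬∀x A ≡ ∃x ¬A, ¬∃x A ≡ ∀x ¬A, De Morgan for ∧/∨):
  (forall i. exists m. (H(i,m) & H(m,m))) & (forall m. exists q. (H(q,m) & ~H(q,q)))
Standardize variables apart so no two quantifiers bind the same name: m↦u.
  (forall i. exists m. (H(i,m) & H(m,m))) & (forall u. exists q. (H(q,u) & ~H(q,q)))
Finally move all quantifiers to the prefix:
  forall i. exists m. forall u. exists q. (H(i,m) & H(m,m) & H(q,u) & ~H(q,q))
The prefix is forall i exists m forall u exists q: 2 universal, 2 existential.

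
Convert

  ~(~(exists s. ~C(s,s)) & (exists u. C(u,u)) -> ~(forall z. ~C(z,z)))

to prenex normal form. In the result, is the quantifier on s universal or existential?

Eliminate → and ↔ using ¬ and ∨.
  ~(~(~(exists s. ~C(s,s)) & (exists u. C(u,u))) | ~(forall z. ~C(z,z)))
Move each ¬ inward, flipping quantifiers it crosses:
  (forall s. C(s,s)) & (exists u. C(u,u)) & (forall z. ~C(z,z))
All bound variables are already distinct, so no renaming is needed.
Pull the quantifiers to the front (each side's bound variable is not free in the other side):
  forall s. exists u. forall z. (C(s,s) & C(u,u) & ~C(z,z))
The quantifier exists s sits under an odd number of negations (counting the antecedent side of each →), so it flips to forall s.

universal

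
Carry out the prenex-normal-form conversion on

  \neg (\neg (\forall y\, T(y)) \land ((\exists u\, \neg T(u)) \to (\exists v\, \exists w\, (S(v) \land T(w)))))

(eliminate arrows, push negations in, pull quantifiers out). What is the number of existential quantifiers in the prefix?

1

Rewrite implications/biconditionals: A → B as ¬A ∨ B.
  \neg (\neg (\forall y\, T(y)) \land (\neg (\exists u\, \neg T(u)) \lor (\exists v\, \exists w\, (S(v) \land T(w)))))
Drive negations inward (¬∀x A ≡ ∃x ¬A, ¬∃x A ≡ ∀x ¬A, De Morgan for ∧/∨):
  (\forall y\, T(y)) \lor (\exists u\, \neg T(u)) \land (\forall v\, \forall w\, (\neg S(v) \lor \neg T(w)))
Pull the quantifiers to the front (each side's bound variable is not free in the other side):
  \forall y\, \exists u\, \forall v\, \forall w\, (T(y) \lor \neg T(u) \land (\neg S(v) \lor \neg T(w)))
The prefix is \forall y \exists u \forall v \forall w: 3 universal, 1 existential.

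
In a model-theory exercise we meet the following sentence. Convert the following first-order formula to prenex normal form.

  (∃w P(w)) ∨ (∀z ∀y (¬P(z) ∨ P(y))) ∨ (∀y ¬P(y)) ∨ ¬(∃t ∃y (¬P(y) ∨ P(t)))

∃w ∀z ∀y ∀p ∀t ∀u (P(w) ∨ ¬P(z) ∨ P(y) ∨ ¬P(p) ∨ P(u) ∧ ¬P(t))

Drive negations inward (¬∀x A ≡ ∃x ¬A, ¬∃x A ≡ ∀x ¬A, De Morgan for ∧/∨):
  (∃w P(w)) ∨ (∀z ∀y (¬P(z) ∨ P(y))) ∨ (∀y ¬P(y)) ∨ (∀t ∀y (P(y) ∧ ¬P(t)))
Standardize variables apart so no two quantifiers bind the same name: y↦p, y↦u.
  (∃w P(w)) ∨ (∀z ∀y (¬P(z) ∨ P(y))) ∨ (∀p ¬P(p)) ∨ (∀t ∀u (P(u) ∧ ¬P(t)))
Extract every quantifier outward, since the variables are now distinct and don't occur free across branches:
  ∃w ∀z ∀y ∀p ∀t ∀u (P(w) ∨ ¬P(z) ∨ P(y) ∨ ¬P(p) ∨ P(u) ∧ ¬P(t))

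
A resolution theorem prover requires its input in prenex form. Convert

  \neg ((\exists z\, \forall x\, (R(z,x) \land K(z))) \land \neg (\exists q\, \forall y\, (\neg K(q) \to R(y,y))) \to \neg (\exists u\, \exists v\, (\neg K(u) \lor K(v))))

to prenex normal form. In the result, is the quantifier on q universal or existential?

Eliminate → and ↔ using ¬ and ∨.
  \neg (\neg ((\exists z\, \forall x\, (R(z,x) \land K(z))) \land \neg (\exists q\, \forall y\, (\neg \neg K(q) \lor R(y,y)))) \lor \neg (\exists u\, \exists v\, (\neg K(u) \lor K(v))))
Drive negations inward (¬∀x A ≡ ∃x ¬A, ¬∃x A ≡ ∀x ¬A, De Morgan for ∧/∨):
  (\exists z\, \forall x\, (R(z,x) \land K(z))) \land (\forall q\, \exists y\, (\neg K(q) \land \neg R(y,y))) \land (\exists u\, \exists v\, (\neg K(u) \lor K(v)))
Extract every quantifier outward, since the variables are now distinct and don't occur free across branches:
  \exists z\, \forall x\, \forall q\, \exists y\, \exists u\, \exists v\, (R(z,x) \land K(z) \land \neg K(q) \land \neg R(y,y) \land (\neg K(u) \lor K(v)))
The quantifier \exists q sits under an odd number of negations (counting the antecedent side of each →), so it flips to \forall q.

universal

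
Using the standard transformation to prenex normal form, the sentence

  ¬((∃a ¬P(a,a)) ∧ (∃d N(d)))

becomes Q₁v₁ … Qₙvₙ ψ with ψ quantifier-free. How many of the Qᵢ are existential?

0

Move each ¬ inward, flipping quantifiers it crosses:
  (∀a P(a,a)) ∨ (∀d ¬N(d))
All bound variables are already distinct, so no renaming is needed.
Extract every quantifier outward, since the variables are now distinct and don't occur free across branches:
  ∀a ∀d (P(a,a) ∨ ¬N(d))
The prefix is ∀a ∀d: 2 universal, 0 existential.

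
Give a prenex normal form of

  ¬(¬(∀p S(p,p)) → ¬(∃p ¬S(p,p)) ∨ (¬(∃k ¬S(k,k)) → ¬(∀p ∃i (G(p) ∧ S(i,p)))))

∃p ∃x ∀k ∀v1 ∃i (¬S(p,p) ∧ ¬S(x,x) ∧ S(k,k) ∧ G(v1) ∧ S(i,v1))

Eliminate → and ↔ using ¬ and ∨.
  ¬(¬¬(∀p S(p,p)) ∨ ¬(∃p ¬S(p,p)) ∨ ¬¬(∃k ¬S(k,k)) ∨ ¬(∀p ∃i (G(p) ∧ S(i,p))))
Move each ¬ inward, flipping quantifiers it crosses:
  (∃p ¬S(p,p)) ∧ (∃p ¬S(p,p)) ∧ (∀k S(k,k)) ∧ (∀p ∃i (G(p) ∧ S(i,p)))
Rename bound variables to avoid capture: p↦x, p↦v1.
  (∃p ¬S(p,p)) ∧ (∃x ¬S(x,x)) ∧ (∀k S(k,k)) ∧ (∀v1 ∃i (G(v1) ∧ S(i,v1)))
Finally move all quantifiers to the prefix:
  ∃p ∃x ∀k ∀v1 ∃i (¬S(p,p) ∧ ¬S(x,x) ∧ S(k,k) ∧ G(v1) ∧ S(i,v1))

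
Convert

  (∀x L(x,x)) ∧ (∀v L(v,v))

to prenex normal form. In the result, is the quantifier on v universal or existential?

All bound variables are already distinct, so no renaming is needed.
Pull the quantifiers to the front (each side's bound variable is not free in the other side):
  ∀x ∀v (L(x,x) ∧ L(v,v))
The quantifier ∀v sits under an even number of negations, so it remains universal.

universal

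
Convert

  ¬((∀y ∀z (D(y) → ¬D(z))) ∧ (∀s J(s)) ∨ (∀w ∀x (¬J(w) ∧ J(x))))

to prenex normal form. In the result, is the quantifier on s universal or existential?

existential

First replace A → B with ¬A ∨ B.
  ¬((∀y ∀z (¬D(y) ∨ ¬D(z))) ∧ (∀s J(s)) ∨ (∀w ∀x (¬J(w) ∧ J(x))))
Drive negations inward (¬∀x A ≡ ∃x ¬A, ¬∃x A ≡ ∀x ¬A, De Morgan for ∧/∨):
  ((∃y ∃z (D(y) ∧ D(z))) ∨ (∃s ¬J(s))) ∧ (∃w ∃x (J(w) ∨ ¬J(x)))
All bound variables are already distinct, so no renaming is needed.
Pull the quantifiers to the front (each side's bound variable is not free in the other side):
  ∃y ∃z ∃s ∃w ∃x ((D(y) ∧ D(z) ∨ ¬J(s)) ∧ (J(w) ∨ ¬J(x)))
The quantifier ∀s sits under an odd number of negations (counting the antecedent side of each →), so it flips to ∃s.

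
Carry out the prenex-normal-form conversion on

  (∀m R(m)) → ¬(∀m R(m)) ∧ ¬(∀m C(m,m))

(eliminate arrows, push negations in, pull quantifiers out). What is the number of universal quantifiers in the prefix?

First replace A → B with ¬A ∨ B.
  ¬(∀m R(m)) ∨ ¬(∀m R(m)) ∧ ¬(∀m C(m,m))
Push ¬ through the quantifiers and connectives to reach negation normal form:
  (∃m ¬R(m)) ∨ (∃m ¬R(m)) ∧ (∃m ¬C(m,m))
Give each quantifier a distinct variable: m↦x, m↦z.
  (∃m ¬R(m)) ∨ (∃x ¬R(x)) ∧ (∃z ¬C(z,z))
Finally move all quantifiers to the prefix:
  ∃m ∃x ∃z (¬R(m) ∨ ¬R(x) ∧ ¬C(z,z))
The prefix is ∃m ∃x ∃z: 0 universal, 3 existential.

0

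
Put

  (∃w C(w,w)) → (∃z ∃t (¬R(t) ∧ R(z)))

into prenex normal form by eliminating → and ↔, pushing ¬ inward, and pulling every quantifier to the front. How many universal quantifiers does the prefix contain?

1

Eliminate → and ↔ using ¬ and ∨.
  ¬(∃w C(w,w)) ∨ (∃z ∃t (¬R(t) ∧ R(z)))
Drive negations inward (¬∀x A ≡ ∃x ¬A, ¬∃x A ≡ ∀x ¬A, De Morgan for ∧/∨):
  (∀w ¬C(w,w)) ∨ (∃z ∃t (¬R(t) ∧ R(z)))
Extract every quantifier outward, since the variables are now distinct and don't occur free across branches:
  ∀w ∃z ∃t (¬C(w,w) ∨ ¬R(t) ∧ R(z))
The prefix is ∀w ∃z ∃t: 1 universal, 2 existential.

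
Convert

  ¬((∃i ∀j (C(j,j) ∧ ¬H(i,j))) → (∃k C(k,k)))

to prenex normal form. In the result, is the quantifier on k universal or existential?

universal

Eliminate → and ↔ using ¬ and ∨.
  ¬(¬(∃i ∀j (C(j,j) ∧ ¬H(i,j))) ∨ (∃k C(k,k)))
Drive negations inward (¬∀x A ≡ ∃x ¬A, ¬∃x A ≡ ∀x ¬A, De Morgan for ∧/∨):
  (∃i ∀j (C(j,j) ∧ ¬H(i,j))) ∧ (∀k ¬C(k,k))
Finally move all quantifiers to the prefix:
  ∃i ∀j ∀k (C(j,j) ∧ ¬H(i,j) ∧ ¬C(k,k))
The quantifier ∃k sits under an odd number of negations (counting the antecedent side of each →), so it flips to ∀k.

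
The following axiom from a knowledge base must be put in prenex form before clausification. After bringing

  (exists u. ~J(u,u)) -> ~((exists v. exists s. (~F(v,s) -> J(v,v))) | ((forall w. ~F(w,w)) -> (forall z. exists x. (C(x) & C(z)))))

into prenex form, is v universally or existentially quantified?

universal

First replace A → B with ¬A ∨ B.
  ~(exists u. ~J(u,u)) | ~((exists v. exists s. (~~F(v,s) | J(v,v))) | ~(forall w. ~F(w,w)) | (forall z. exists x. (C(x) & C(z))))
Drive negations inward (¬∀x A ≡ ∃x ¬A, ¬∃x A ≡ ∀x ¬A, De Morgan for ∧/∨):
  (forall u. J(u,u)) | (forall v. forall s. (~F(v,s) & ~J(v,v))) & (forall w. ~F(w,w)) & (exists z. forall x. (~C(x) | ~C(z)))
All bound variables are already distinct, so no renaming is needed.
Pull the quantifiers to the front (each side's bound variable is not free in the other side):
  forall u. forall v. forall s. forall w. exists z. forall x. (J(u,u) | ~F(v,s) & ~J(v,v) & ~F(w,w) & (~C(x) | ~C(z)))
The quantifier exists v sits under an odd number of negations (counting the antecedent side of each →), so it flips to forall v.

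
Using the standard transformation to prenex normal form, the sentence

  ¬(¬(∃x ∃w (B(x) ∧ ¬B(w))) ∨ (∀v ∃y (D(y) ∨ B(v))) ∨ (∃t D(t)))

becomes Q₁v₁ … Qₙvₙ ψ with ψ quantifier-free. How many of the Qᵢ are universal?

Push ¬ through the quantifiers and connectives to reach negation normal form:
  (∃x ∃w (B(x) ∧ ¬B(w))) ∧ (∃v ∀y (¬D(y) ∧ ¬B(v))) ∧ (∀t ¬D(t))
All bound variables are already distinct, so no renaming is needed.
Finally move all quantifiers to the prefix:
  ∃x ∃w ∃v ∀y ∀t (B(x) ∧ ¬B(w) ∧ ¬D(y) ∧ ¬B(v) ∧ ¬D(t))
The prefix is ∃x ∃w ∃v ∀y ∀t: 2 universal, 3 existential.

2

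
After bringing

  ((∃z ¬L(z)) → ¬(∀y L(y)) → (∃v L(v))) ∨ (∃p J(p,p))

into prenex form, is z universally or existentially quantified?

First replace A → B with ¬A ∨ B.
  ¬(∃z ¬L(z)) ∨ ¬¬(∀y L(y)) ∨ (∃v L(v)) ∨ (∃p J(p,p))
Push ¬ through the quantifiers and connectives to reach negation normal form:
  (∀z L(z)) ∨ (∀y L(y)) ∨ (∃v L(v)) ∨ (∃p J(p,p))
Finally move all quantifiers to the prefix:
  ∀z ∀y ∃v ∃p (L(z) ∨ L(y) ∨ L(v) ∨ J(p,p))
The quantifier ∃z sits under an odd number of negations (counting the antecedent side of each →), so it flips to ∀z.

universal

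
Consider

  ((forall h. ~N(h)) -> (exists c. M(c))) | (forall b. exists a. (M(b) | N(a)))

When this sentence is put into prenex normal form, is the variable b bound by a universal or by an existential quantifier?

Eliminate → and ↔ using ¬ and ∨.
  ~(forall h. ~N(h)) | (exists c. M(c)) | (forall b. exists a. (M(b) | N(a)))
Push ¬ through the quantifiers and connectives to reach negation normal form:
  (exists h. N(h)) | (exists c. M(c)) | (forall b. exists a. (M(b) | N(a)))
All bound variables are already distinct, so no renaming is needed.
Extract every quantifier outward, since the variables are now distinct and don't occur free across branches:
  exists h. exists c. forall b. exists a. (N(h) | M(c) | M(b) | N(a))
The quantifier forall b sits under an even number of negations (counting the antecedent side of each →), so it remains universal.

universal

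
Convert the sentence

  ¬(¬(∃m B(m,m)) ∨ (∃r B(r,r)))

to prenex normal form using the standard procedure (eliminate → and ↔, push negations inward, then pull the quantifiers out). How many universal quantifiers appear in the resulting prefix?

1

Move each ¬ inward, flipping quantifiers it crosses:
  (∃m B(m,m)) ∧ (∀r ¬B(r,r))
All bound variables are already distinct, so no renaming is needed.
Finally move all quantifiers to the prefix:
  ∃m ∀r (B(m,m) ∧ ¬B(r,r))
The prefix is ∃m ∀r: 1 universal, 1 existential.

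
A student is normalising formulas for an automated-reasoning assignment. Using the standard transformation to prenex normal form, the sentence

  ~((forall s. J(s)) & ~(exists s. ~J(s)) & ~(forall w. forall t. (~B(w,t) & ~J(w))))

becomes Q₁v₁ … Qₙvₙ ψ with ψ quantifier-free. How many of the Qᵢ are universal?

2

Drive negations inward (¬∀x A ≡ ∃x ¬A, ¬∃x A ≡ ∀x ¬A, De Morgan for ∧/∨):
  (exists s. ~J(s)) | (exists s. ~J(s)) | (forall w. forall t. (~B(w,t) & ~J(w)))
Give each quantifier a distinct variable: s↦z1.
  (exists s. ~J(s)) | (exists z1. ~J(z1)) | (forall w. forall t. (~B(w,t) & ~J(w)))
Pull the quantifiers to the front (each side's bound variable is not free in the other side):
  exists s. exists z1. forall w. forall t. (~J(s) | ~J(z1) | ~B(w,t) & ~J(w))
The prefix is exists s exists z1 forall w forall t: 2 universal, 2 existential.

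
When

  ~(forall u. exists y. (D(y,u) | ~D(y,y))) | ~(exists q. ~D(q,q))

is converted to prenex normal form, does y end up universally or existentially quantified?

Push ¬ through the quantifiers and connectives to reach negation normal form:
  (exists u. forall y. (~D(y,u) & D(y,y))) | (forall q. D(q,q))
Extract every quantifier outward, since the variables are now distinct and don't occur free across branches:
  exists u. forall y. forall q. (~D(y,u) & D(y,y) | D(q,q))
The quantifier exists y sits under an odd number of negations, so it flips to forall y.

universal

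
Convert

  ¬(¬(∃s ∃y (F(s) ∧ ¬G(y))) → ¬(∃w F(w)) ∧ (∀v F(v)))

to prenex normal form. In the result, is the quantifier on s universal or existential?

universal

First replace A → B with ¬A ∨ B.
  ¬(¬¬(∃s ∃y (F(s) ∧ ¬G(y))) ∨ ¬(∃w F(w)) ∧ (∀v F(v)))
Move each ¬ inward, flipping quantifiers it crosses:
  (∀s ∀y (¬F(s) ∨ G(y))) ∧ ((∃w F(w)) ∨ (∃v ¬F(v)))
All bound variables are already distinct, so no renaming is needed.
Extract every quantifier outward, since the variables are now distinct and don't occur free across branches:
  ∀s ∀y ∃w ∃v ((¬F(s) ∨ G(y)) ∧ (F(w) ∨ ¬F(v)))
The quantifier ∃s sits under an odd number of negations (counting the antecedent side of each →), so it flips to ∀s.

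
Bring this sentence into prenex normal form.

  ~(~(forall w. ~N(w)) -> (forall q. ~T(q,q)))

exists w. exists q. (N(w) & T(q,q))

Eliminate → and ↔ using ¬ and ∨.
  ~(~~(forall w. ~N(w)) | (forall q. ~T(q,q)))
Push ¬ through the quantifiers and connectives to reach negation normal form:
  (exists w. N(w)) & (exists q. T(q,q))
All bound variables are already distinct, so no renaming is needed.
Extract every quantifier outward, since the variables are now distinct and don't occur free across branches:
  exists w. exists q. (N(w) & T(q,q))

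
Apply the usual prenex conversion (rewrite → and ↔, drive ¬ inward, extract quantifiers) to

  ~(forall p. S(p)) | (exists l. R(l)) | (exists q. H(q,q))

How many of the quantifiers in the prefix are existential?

Push ¬ through the quantifiers and connectives to reach negation normal form:
  (exists p. ~S(p)) | (exists l. R(l)) | (exists q. H(q,q))
All bound variables are already distinct, so no renaming is needed.
Extract every quantifier outward, since the variables are now distinct and don't occur free across branches:
  exists p. exists l. exists q. (~S(p) | R(l) | H(q,q))
The prefix is exists p exists l exists q: 0 universal, 3 existential.

3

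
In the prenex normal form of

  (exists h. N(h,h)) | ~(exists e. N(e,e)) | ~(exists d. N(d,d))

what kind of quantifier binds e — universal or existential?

Drive negations inward (¬∀x A ≡ ∃x ¬A, ¬∃x A ≡ ∀x ¬A, De Morgan for ∧/∨):
  (exists h. N(h,h)) | (forall e. ~N(e,e)) | (forall d. ~N(d,d))
Extract every quantifier outward, since the variables are now distinct and don't occur free across branches:
  exists h. forall e. forall d. (N(h,h) | ~N(e,e) | ~N(d,d))
The quantifier exists e sits under an odd number of negations, so it flips to forall e.

universal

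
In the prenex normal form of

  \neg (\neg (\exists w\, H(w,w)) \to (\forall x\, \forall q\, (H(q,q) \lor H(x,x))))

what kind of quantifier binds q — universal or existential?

existential

First replace A → B with ¬A ∨ B.
  \neg (\neg \neg (\exists w\, H(w,w)) \lor (\forall x\, \forall q\, (H(q,q) \lor H(x,x))))
Move each ¬ inward, flipping quantifiers it crosses:
  (\forall w\, \neg H(w,w)) \land (\exists x\, \exists q\, (\neg H(q,q) \land \neg H(x,x)))
All bound variables are already distinct, so no renaming is needed.
Pull the quantifiers to the front (each side's bound variable is not free in the other side):
  \forall w\, \exists x\, \exists q\, (\neg H(w,w) \land \neg H(q,q) \land \neg H(x,x))
The quantifier \forall q sits under an odd number of negations (counting the antecedent side of each →), so it flips to \exists q.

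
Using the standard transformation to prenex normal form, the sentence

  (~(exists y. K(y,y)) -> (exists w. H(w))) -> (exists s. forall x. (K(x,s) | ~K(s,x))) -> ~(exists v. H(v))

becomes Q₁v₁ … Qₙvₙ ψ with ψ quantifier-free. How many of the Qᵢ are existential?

1

Rewrite implications/biconditionals: A → B as ¬A ∨ B.
  ~(~~(exists y. K(y,y)) | (exists w. H(w))) | ~(exists s. forall x. (K(x,s) | ~K(s,x))) | ~(exists v. H(v))
Push ¬ through the quantifiers and connectives to reach negation normal form:
  (forall y. ~K(y,y)) & (forall w. ~H(w)) | (forall s. exists x. (~K(x,s) & K(s,x))) | (forall v. ~H(v))
All bound variables are already distinct, so no renaming is needed.
Finally move all quantifiers to the prefix:
  forall y. forall w. forall s. exists x. forall v. (~K(y,y) & ~H(w) | ~K(x,s) & K(s,x) | ~H(v))
The prefix is forall y forall w forall s exists x forall v: 4 universal, 1 existential.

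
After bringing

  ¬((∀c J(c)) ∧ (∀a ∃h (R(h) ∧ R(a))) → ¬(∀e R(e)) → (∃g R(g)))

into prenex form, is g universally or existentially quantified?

universal

Eliminate → and ↔ using ¬ and ∨.
  ¬(¬((∀c J(c)) ∧ (∀a ∃h (R(h) ∧ R(a)))) ∨ ¬¬(∀e R(e)) ∨ (∃g R(g)))
Move each ¬ inward, flipping quantifiers it crosses:
  (∀c J(c)) ∧ (∀a ∃h (R(h) ∧ R(a))) ∧ (∃e ¬R(e)) ∧ (∀g ¬R(g))
All bound variables are already distinct, so no renaming is needed.
Finally move all quantifiers to the prefix:
  ∀c ∀a ∃h ∃e ∀g (J(c) ∧ R(h) ∧ R(a) ∧ ¬R(e) ∧ ¬R(g))
The quantifier ∃g sits under an odd number of negations (counting the antecedent side of each →), so it flips to ∀g.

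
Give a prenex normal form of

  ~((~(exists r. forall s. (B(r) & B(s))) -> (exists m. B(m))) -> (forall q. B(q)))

Rewrite implications/biconditionals: A → B as ¬A ∨ B.
  ~(~(~~(exists r. forall s. (B(r) & B(s))) | (exists m. B(m))) | (forall q. B(q)))
Push ¬ through the quantifiers and connectives to reach negation normal form:
  ((exists r. forall s. (B(r) & B(s))) | (exists m. B(m))) & (exists q. ~B(q))
Pull the quantifiers to the front (each side's bound variable is not free in the other side):
  exists r. forall s. exists m. exists q. ((B(r) & B(s) | B(m)) & ~B(q))

exists r. forall s. exists m. exists q. ((B(r) & B(s) | B(m)) & ~B(q))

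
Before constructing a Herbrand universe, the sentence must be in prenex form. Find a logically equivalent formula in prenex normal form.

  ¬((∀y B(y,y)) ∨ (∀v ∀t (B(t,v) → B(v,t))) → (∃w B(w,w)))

∀y ∀v ∀t ∀w ((B(y,y) ∨ ¬B(t,v) ∨ B(v,t)) ∧ ¬B(w,w))

Rewrite implications/biconditionals: A → B as ¬A ∨ B.
  ¬(¬((∀y B(y,y)) ∨ (∀v ∀t (¬B(t,v) ∨ B(v,t)))) ∨ (∃w B(w,w)))
Move each ¬ inward, flipping quantifiers it crosses:
  ((∀y B(y,y)) ∨ (∀v ∀t (¬B(t,v) ∨ B(v,t)))) ∧ (∀w ¬B(w,w))
All bound variables are already distinct, so no renaming is needed.
Pull the quantifiers to the front (each side's bound variable is not free in the other side):
  ∀y ∀v ∀t ∀w ((B(y,y) ∨ ¬B(t,v) ∨ B(v,t)) ∧ ¬B(w,w))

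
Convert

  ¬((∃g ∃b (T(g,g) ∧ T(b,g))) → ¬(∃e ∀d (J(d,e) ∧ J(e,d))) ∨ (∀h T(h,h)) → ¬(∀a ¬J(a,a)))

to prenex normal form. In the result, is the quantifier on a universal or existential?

Rewrite implications/biconditionals: A → B as ¬A ∨ B.
  ¬(¬(∃g ∃b (T(g,g) ∧ T(b,g))) ∨ ¬(¬(∃e ∀d (J(d,e) ∧ J(e,d))) ∨ (∀h T(h,h))) ∨ ¬(∀a ¬J(a,a)))
Drive negations inward (¬∀x A ≡ ∃x ¬A, ¬∃x A ≡ ∀x ¬A, De Morgan for ∧/∨):
  (∃g ∃b (T(g,g) ∧ T(b,g))) ∧ ((∀e ∃d (¬J(d,e) ∨ ¬J(e,d))) ∨ (∀h T(h,h))) ∧ (∀a ¬J(a,a))
All bound variables are already distinct, so no renaming is needed.
Extract every quantifier outward, since the variables are now distinct and don't occur free across branches:
  ∃g ∃b ∀e ∃d ∀h ∀a (T(g,g) ∧ T(b,g) ∧ (¬J(d,e) ∨ ¬J(e,d) ∨ T(h,h)) ∧ ¬J(a,a))
The quantifier ∀a sits under an even number of negations (counting the antecedent side of each →), so it remains universal.

universal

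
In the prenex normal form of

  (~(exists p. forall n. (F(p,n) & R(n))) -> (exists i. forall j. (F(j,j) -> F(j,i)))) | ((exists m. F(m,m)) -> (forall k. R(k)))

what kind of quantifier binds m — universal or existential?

universal

Rewrite implications/biconditionals: A → B as ¬A ∨ B.
  ~~(exists p. forall n. (F(p,n) & R(n))) | (exists i. forall j. (~F(j,j) | F(j,i))) | ~(exists m. F(m,m)) | (forall k. R(k))
Drive negations inward (¬∀x A ≡ ∃x ¬A, ¬∃x A ≡ ∀x ¬A, De Morgan for ∧/∨):
  (exists p. forall n. (F(p,n) & R(n))) | (exists i. forall j. (~F(j,j) | F(j,i))) | (forall m. ~F(m,m)) | (forall k. R(k))
All bound variables are already distinct, so no renaming is needed.
Finally move all quantifiers to the prefix:
  exists p. forall n. exists i. forall j. forall m. forall k. (F(p,n) & R(n) | ~F(j,j) | F(j,i) | ~F(m,m) | R(k))
The quantifier exists m sits under an odd number of negations (counting the antecedent side of each →), so it flips to forall m.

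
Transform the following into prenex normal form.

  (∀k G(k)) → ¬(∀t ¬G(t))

First replace A → B with ¬A ∨ B.
  ¬(∀k G(k)) ∨ ¬(∀t ¬G(t))
Push ¬ through the quantifiers and connectives to reach negation normal form:
  (∃k ¬G(k)) ∨ (∃t G(t))
All bound variables are already distinct, so no renaming is needed.
Extract every quantifier outward, since the variables are now distinct and don't occur free across branches:
  ∃k ∃t (¬G(k) ∨ G(t))

∃k ∃t (¬G(k) ∨ G(t))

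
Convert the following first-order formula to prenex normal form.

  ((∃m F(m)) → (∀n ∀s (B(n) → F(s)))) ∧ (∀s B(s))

First replace A → B with ¬A ∨ B.
  (¬(∃m F(m)) ∨ (∀n ∀s (¬B(n) ∨ F(s)))) ∧ (∀s B(s))
Move each ¬ inward, flipping quantifiers it crosses:
  ((∀m ¬F(m)) ∨ (∀n ∀s (¬B(n) ∨ F(s)))) ∧ (∀s B(s))
Standardize variables apart so no two quantifiers bind the same name: s↦x.
  ((∀m ¬F(m)) ∨ (∀n ∀s (¬B(n) ∨ F(s)))) ∧ (∀x B(x))
Finally move all quantifiers to the prefix:
  ∀m ∀n ∀s ∀x ((¬F(m) ∨ ¬B(n) ∨ F(s)) ∧ B(x))

∀m ∀n ∀s ∀x ((¬F(m) ∨ ¬B(n) ∨ F(s)) ∧ B(x))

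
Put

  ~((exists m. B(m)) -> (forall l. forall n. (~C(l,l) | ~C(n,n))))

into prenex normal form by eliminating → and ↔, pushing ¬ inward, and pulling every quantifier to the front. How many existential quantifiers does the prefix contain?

3

Rewrite implications/biconditionals: A → B as ¬A ∨ B.
  ~(~(exists m. B(m)) | (forall l. forall n. (~C(l,l) | ~C(n,n))))
Push ¬ through the quantifiers and connectives to reach negation normal form:
  (exists m. B(m)) & (exists l. exists n. (C(l,l) & C(n,n)))
All bound variables are already distinct, so no renaming is needed.
Pull the quantifiers to the front (each side's bound variable is not free in the other side):
  exists m. exists l. exists n. (B(m) & C(l,l) & C(n,n))
The prefix is exists m exists l exists n: 0 universal, 3 existential.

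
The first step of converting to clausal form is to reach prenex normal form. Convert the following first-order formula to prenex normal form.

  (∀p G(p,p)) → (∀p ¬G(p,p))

First replace A → B with ¬A ∨ B.
  ¬(∀p G(p,p)) ∨ (∀p ¬G(p,p))
Move each ¬ inward, flipping quantifiers it crosses:
  (∃p ¬G(p,p)) ∨ (∀p ¬G(p,p))
Standardize variables apart so no two quantifiers bind the same name: p↦z.
  (∃p ¬G(p,p)) ∨ (∀z ¬G(z,z))
Pull the quantifiers to the front (each side's bound variable is not free in the other side):
  ∃p ∀z (¬G(p,p) ∨ ¬G(z,z))

∃p ∀z (¬G(p,p) ∨ ¬G(z,z))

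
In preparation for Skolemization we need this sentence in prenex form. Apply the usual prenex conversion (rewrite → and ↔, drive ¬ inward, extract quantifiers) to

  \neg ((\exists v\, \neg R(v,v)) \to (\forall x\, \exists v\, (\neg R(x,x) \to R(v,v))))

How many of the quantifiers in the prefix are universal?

1

Rewrite implications/biconditionals: A → B as ¬A ∨ B.
  \neg (\neg (\exists v\, \neg R(v,v)) \lor (\forall x\, \exists v\, (\neg \neg R(x,x) \lor R(v,v))))
Push ¬ through the quantifiers and connectives to reach negation normal form:
  (\exists v\, \neg R(v,v)) \land (\exists x\, \forall v\, (\neg R(x,x) \land \neg R(v,v)))
Rename bound variables to avoid capture: v↦z1.
  (\exists v\, \neg R(v,v)) \land (\exists x\, \forall z1\, (\neg R(x,x) \land \neg R(z1,z1)))
Extract every quantifier outward, since the variables are now distinct and don't occur free across branches:
  \exists v\, \exists x\, \forall z1\, (\neg R(v,v) \land \neg R(x,x) \land \neg R(z1,z1))
The prefix is \exists v \exists x \forall z1: 1 universal, 2 existential.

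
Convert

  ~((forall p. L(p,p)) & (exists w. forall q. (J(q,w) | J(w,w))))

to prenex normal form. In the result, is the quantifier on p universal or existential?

existential

Move each ¬ inward, flipping quantifiers it crosses:
  (exists p. ~L(p,p)) | (forall w. exists q. (~J(q,w) & ~J(w,w)))
Finally move all quantifiers to the prefix:
  exists p. forall w. exists q. (~L(p,p) | ~J(q,w) & ~J(w,w))
The quantifier forall p sits under an odd number of negations, so it flips to exists p.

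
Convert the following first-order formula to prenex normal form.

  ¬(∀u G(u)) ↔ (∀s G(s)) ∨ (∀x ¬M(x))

∀u ∀s ∀x ∃y1 ∃w1 ∃c ((G(u) ∨ G(s) ∨ ¬M(x)) ∧ (¬G(y1) ∧ M(w1) ∨ ¬G(c)))

Eliminate → and ↔ using ¬ and ∨; A ↔ B as (¬A ∨ B) ∧ (¬B ∨ A).
  (¬¬(∀u G(u)) ∨ (∀s G(s)) ∨ (∀x ¬M(x))) ∧ (¬((∀s G(s)) ∨ (∀x ¬M(x))) ∨ ¬(∀u G(u)))
Move each ¬ inward, flipping quantifiers it crosses:
  ((∀u G(u)) ∨ (∀s G(s)) ∨ (∀x ¬M(x))) ∧ ((∃s ¬G(s)) ∧ (∃x M(x)) ∨ (∃u ¬G(u)))
Rename bound variables to avoid capture: s↦y1, x↦w1, u↦c.
  ((∀u G(u)) ∨ (∀s G(s)) ∨ (∀x ¬M(x))) ∧ ((∃y1 ¬G(y1)) ∧ (∃w1 M(w1)) ∨ (∃c ¬G(c)))
Pull the quantifiers to the front (each side's bound variable is not free in the other side):
  ∀u ∀s ∀x ∃y1 ∃w1 ∃c ((G(u) ∨ G(s) ∨ ¬M(x)) ∧ (¬G(y1) ∧ M(w1) ∨ ¬G(c)))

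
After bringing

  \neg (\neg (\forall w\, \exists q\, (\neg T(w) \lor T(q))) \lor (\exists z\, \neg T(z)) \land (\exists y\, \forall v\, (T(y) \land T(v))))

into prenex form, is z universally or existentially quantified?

Move each ¬ inward, flipping quantifiers it crosses:
  (\forall w\, \exists q\, (\neg T(w) \lor T(q))) \land ((\forall z\, T(z)) \lor (\forall y\, \exists v\, (\neg T(y) \lor \neg T(v))))
All bound variables are already distinct, so no renaming is needed.
Pull the quantifiers to the front (each side's bound variable is not free in the other side):
  \forall w\, \exists q\, \forall z\, \forall y\, \exists v\, ((\neg T(w) \lor T(q)) \land (T(z) \lor \neg T(y) \lor \neg T(v)))
The quantifier \exists z sits under an odd number of negations, so it flips to \forall z.

universal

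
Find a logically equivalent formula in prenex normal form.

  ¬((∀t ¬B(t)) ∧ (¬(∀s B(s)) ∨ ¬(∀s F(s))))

∃t ∀s ∀c (B(t) ∨ B(s) ∧ F(c))

Push ¬ through the quantifiers and connectives to reach negation normal form:
  (∃t B(t)) ∨ (∀s B(s)) ∧ (∀s F(s))
Give each quantifier a distinct variable: s↦c.
  (∃t B(t)) ∨ (∀s B(s)) ∧ (∀c F(c))
Finally move all quantifiers to the prefix:
  ∃t ∀s ∀c (B(t) ∨ B(s) ∧ F(c))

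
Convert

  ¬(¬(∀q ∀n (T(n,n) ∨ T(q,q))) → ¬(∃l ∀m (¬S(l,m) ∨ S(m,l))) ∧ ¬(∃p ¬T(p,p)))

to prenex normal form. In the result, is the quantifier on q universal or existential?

Eliminate → and ↔ using ¬ and ∨.
  ¬(¬¬(∀q ∀n (T(n,n) ∨ T(q,q))) ∨ ¬(∃l ∀m (¬S(l,m) ∨ S(m,l))) ∧ ¬(∃p ¬T(p,p)))
Move each ¬ inward, flipping quantifiers it crosses:
  (∃q ∃n (¬T(n,n) ∧ ¬T(q,q))) ∧ ((∃l ∀m (¬S(l,m) ∨ S(m,l))) ∨ (∃p ¬T(p,p)))
All bound variables are already distinct, so no renaming is needed.
Pull the quantifiers to the front (each side's bound variable is not free in the other side):
  ∃q ∃n ∃l ∀m ∃p (¬T(n,n) ∧ ¬T(q,q) ∧ (¬S(l,m) ∨ S(m,l) ∨ ¬T(p,p)))
The quantifier ∀q sits under an odd number of negations (counting the antecedent side of each →), so it flips to ∃q.

existential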